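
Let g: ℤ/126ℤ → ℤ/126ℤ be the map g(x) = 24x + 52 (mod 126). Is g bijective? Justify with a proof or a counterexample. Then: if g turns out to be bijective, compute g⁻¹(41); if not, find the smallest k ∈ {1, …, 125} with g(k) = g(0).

21

By definition, g is injective if g(a) = g(b) implies a = b.
We have gcd(24, 126) = 6 > 1. Taking a = 0 and b = 21: g(0) = 52 and g(21) = 24·21 + 52 = 556 ≡ 52 (mod 126).
So g(0) = g(21) while 0 ≠ 21, hence g is not injective, hence not bijective.
Since g is not bijective, we find the least positive k with g(k) = g(0): this means 24k ≡ 0 (mod 126), i.e. 126 ∣ 24k. Since gcd(24, 126) = 6, dividing through by 6 this holds exactly when 21 ∣ 4k, and as gcd(4, 21) = 1, exactly when 21 ∣ k.
The smallest positive such k is 21.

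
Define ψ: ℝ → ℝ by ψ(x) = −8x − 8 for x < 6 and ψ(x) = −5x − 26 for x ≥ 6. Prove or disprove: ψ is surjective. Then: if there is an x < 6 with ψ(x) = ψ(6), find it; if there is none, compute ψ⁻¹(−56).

Both pieces are strictly decreasing (slopes −8 and −5), so each is injective on its own interval.
The left piece maps (−∞, 6) onto (−56, ∞); the right piece maps [6, ∞) onto (−∞, −56].
These images together cover ℝ, so ψ is surjective.
Because the two images are disjoint, no x < 6 has ψ(x) = ψ(6), so we compute ψ⁻¹(−56): −56 lies in (−∞, −56], so solve −5x − 26 = −56: x = (−56 + 26)/(−5) = 6.

6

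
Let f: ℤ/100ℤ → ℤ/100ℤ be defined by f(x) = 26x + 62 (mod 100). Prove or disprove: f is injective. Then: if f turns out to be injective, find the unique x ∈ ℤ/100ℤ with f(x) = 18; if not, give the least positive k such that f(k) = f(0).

By definition, injectivity means: for all x_1, x_2 in the domain, f(x_1) = f(x_2) implies x_1 = x_2.
We have gcd(26, 100) = 2 > 1. Taking x_1 = 0 and x_2 = 50: f(0) = 62 and f(50) = 26·50 + 62 = 1362 ≡ 62 (mod 100).
So f(0) = f(50) while 0 ≠ 50, therefore f is not injective.
Since f is not injective, we find the least positive k with f(k) = f(0): this means 26k ≡ 0 (mod 100), i.e. 100 ∣ 26k. Since gcd(26, 100) = 2, dividing through by 2 this holds exactly when 50 ∣ 13k, and as gcd(13, 50) = 1, exactly when 50 ∣ k.
The smallest positive such k is 50.

50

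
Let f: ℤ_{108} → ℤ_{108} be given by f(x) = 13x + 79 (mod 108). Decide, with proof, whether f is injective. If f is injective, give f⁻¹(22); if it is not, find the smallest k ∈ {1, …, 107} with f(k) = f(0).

87

By definition, f is injective if f(a) = f(b) implies a = b.
Suppose f(a) = f(b) in ℤ_{108}. Then 13a + 79 ≡ 13b + 79 (mod 108), therefore 13(a − b) ≡ 0 (mod 108).
Since gcd(13, 108) = 1, 13 is invertible modulo 108, so a − b ≡ 0 (mod 108), i.e. a = b.
Therefore f is injective.
We now compute 13⁻¹ mod 108 explicitly. Euclid's algorithm: 108 = 8·13 + 4, 13 = 3·4 + 1; back-substituting gives 1 = 25·13 − 3·108, so 13⁻¹ ≡ 25 (mod 108).
Since f is injective, we compute f⁻¹(22): solve 13x + 79 ≡ 22 (mod 108), i.e. 13x ≡ 51 (mod 108).
Multiplying by 13⁻¹ = 25 gives x ≡ 25·51 = 1275 = 11·108 + 87 ≡ 87 (mod 108).
Check: f(87) = 13·87 + 79 = 1210 = 11·108 + 22 ≡ 22 (mod 108).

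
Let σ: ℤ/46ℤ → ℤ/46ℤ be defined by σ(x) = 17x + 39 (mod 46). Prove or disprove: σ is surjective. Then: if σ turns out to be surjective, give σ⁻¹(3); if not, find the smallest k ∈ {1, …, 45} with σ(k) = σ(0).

6

Since gcd(17, 46) = 1, 17 is invertible modulo 46. Euclid's algorithm: 46 = 2·17 + 12, 17 = 1·12 + 5, 12 = 2·5 + 2, 5 = 2·2 + 1; back-substituting gives 1 = 19·17 − 7·46, so 17⁻¹ ≡ 19 (mod 46).
For any y ∈ ℤ/46ℤ, x = 19(y − 39) mod 46 satisfies σ(x) = 17·19(y − 39) + 39 ≡ y (since 17·19 ≡ 1 mod 46). So every y has a preimage.
Therefore σ is surjective.
Since σ is surjective, we compute σ⁻¹(3): solve 17x + 39 ≡ 3 (mod 46), i.e. 17x ≡ 10 (mod 46).
Multiplying by 17⁻¹ = 19 gives x ≡ 19·10 = 190 = 4·46 + 6 ≡ 6 (mod 46).
Check: σ(6) = 17·6 + 39 = 141 = 3·46 + 3 ≡ 3 (mod 46).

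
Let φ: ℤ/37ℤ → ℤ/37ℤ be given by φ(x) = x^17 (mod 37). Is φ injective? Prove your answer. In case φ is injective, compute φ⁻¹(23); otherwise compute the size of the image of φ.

Since 37 is prime, the nonzero elements of ℤ/37ℤ form a cyclic group of order 36.
As gcd(17, 36) = 1, raising to the 17th power is a bijection on this group: if u^17 ≡ v^17 then (uv^{−1})^17 = 1, and the only element of order dividing gcd(17, 36) = 1 is 1, so u = v.
With φ(0) = 0 this makes φ injective on all of ℤ/37ℤ, hence bijective (finite equal-size domain and codomain). In particular φ is injective.
Since φ is injective, we find the preimage of 23. The inverse of x ↦ x^17 on (ℤ/37ℤ)^× is x ↦ x^17, because 17·17 = 289 = 8·36 + 1 ≡ 1 (mod 36) and x^{36} = 1 for x ≠ 0 (Fermat). So φ⁻¹(23) = 23^17 mod 37.
Repeated squaring mod 37: 23^1 ≡ 23, 23^2 ≡ 23² = 529 ≡ 11, 23^4 ≡ 11² = 121 ≡ 10, 23^8 ≡ 10² = 100 ≡ 26, 23^16 ≡ 26² = 676 ≡ 10. Since 17 = 16 + 1, 23^17 ≡ 10·23: 10·23 = 230 ≡ 8. So 23^17 ≡ 8 (mod 37).
Hence φ⁻¹(23) = 8.

8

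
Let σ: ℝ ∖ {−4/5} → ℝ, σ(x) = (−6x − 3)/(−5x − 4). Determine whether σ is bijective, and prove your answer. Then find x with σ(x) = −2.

If σ(x) = 6/5, cross-multiplying gives −5(−6x − 3) = −6(−5x − 4), which simplifies to 15 = 24 — false.  So 6/5 has no preimage and σ is not surjective.
Thus σ is not bijective.
Solving σ(x) = −2: cross-multiplying gives −6x − 3 = −2(−5x − 4), which rearranges to −16x = 11, so x = −11/16.

-11/16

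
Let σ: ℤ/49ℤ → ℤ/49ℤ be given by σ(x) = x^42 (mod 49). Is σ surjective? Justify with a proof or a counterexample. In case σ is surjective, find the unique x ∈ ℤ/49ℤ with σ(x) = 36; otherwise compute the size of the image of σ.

2

σ(1) = 1^42 = 1.
σ(2): Repeated squaring mod 49: 2^1 ≡ 2, 2^2 ≡ 2² = 4, 2^4 ≡ 4² = 16, 2^8 ≡ 16² = 256 ≡ 11, 2^16 ≡ 11² = 121 ≡ 23, 2^32 ≡ 23² = 529 ≡ 39. Since 42 = 32 + 8 + 2, 2^42 ≡ 39·11·4: 39·11 = 429 ≡ 37, then 37·4 = 148 ≡ 1. So 2^42 ≡ 1 (mod 49).
So σ(1) = σ(2) = 1 while 1 ≠ 2, thus σ is not injective.
A non-injective map from the 49-element set ℤ/49ℤ to itself takes at most 48 distinct values, so it cannot be surjective. Hence σ is not surjective.
Since σ is not surjective, we determine |image(σ)|. Computing x^42 mod 49 for each x (by repeated squaring, reducing mod 49 at every step), the values σ(0), σ(1), …, σ(48) are: 0, 1, 1, 1, 1, 1, 1, 0, 1, 1, 1, 1, 1, 1, 0, 1, 1, 1, 1, 1, 1, 0, 1, 1, 1, 1, 1, 1, 0, 1, 1, 1, 1, 1, 1, 0, 1, 1, 1, 1, 1, 1, 0, 1, 1, 1, 1, 1, 1.
The distinct values are {0, 1}; there are 2 of them.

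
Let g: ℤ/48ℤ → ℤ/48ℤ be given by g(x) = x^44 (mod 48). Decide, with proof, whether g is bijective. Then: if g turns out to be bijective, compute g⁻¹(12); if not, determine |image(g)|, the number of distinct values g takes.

4

g(2): Repeated squaring mod 48: 2^1 ≡ 2, 2^2 ≡ 2² = 4, 2^4 ≡ 4² = 16, 2^8 ≡ 16² = 256 ≡ 16, 2^16 ≡ 16² = 256 ≡ 16, 2^32 ≡ 16² = 256 ≡ 16. Since 44 = 32 + 8 + 4, 2^44 ≡ 16·16·16: 16·16 = 256 ≡ 16, then 16·16 = 256 ≡ 16. So 2^44 ≡ 16 (mod 48).
g(4): Repeated squaring mod 48: 4^1 ≡ 4, 4^2 ≡ 4² = 16, 4^4 ≡ 16² = 256 ≡ 16, 4^8 ≡ 16² = 256 ≡ 16, 4^16 ≡ 16² = 256 ≡ 16, 4^32 ≡ 16² = 256 ≡ 16. Since 44 = 32 + 8 + 4, 4^44 ≡ 16·16·16: 16·16 = 256 ≡ 16, then 16·16 = 256 ≡ 16. So 4^44 ≡ 16 (mod 48).
So g(2) = g(4) = 16 while 2 ≠ 4, hence g is not injective, hence not bijective.
Since g is not bijective, we determine |image(g)|. Computing x^44 mod 48 for each x (by repeated squaring, reducing mod 48 at every step), the values g(0), g(1), …, g(47) are: 0, 1, 16, 33, 16, 1, 0, 1, 16, 33, 16, 1, 0, 1, 16, 33, 16, 1, 0, 1, 16, 33, 16, 1, 0, 1, 16, 33, 16, 1, 0, 1, 16, 33, 16, 1, 0, 1, 16, 33, 16, 1, 0, 1, 16, 33, 16, 1.
The distinct values are {0, 1, 16, 33}; there are 4 of them.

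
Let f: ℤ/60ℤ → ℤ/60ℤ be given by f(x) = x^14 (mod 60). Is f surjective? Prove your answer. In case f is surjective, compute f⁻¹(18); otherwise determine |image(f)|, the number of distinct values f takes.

f(2): Repeated squaring mod 60: 2^1 ≡ 2, 2^2 ≡ 2² = 4, 2^4 ≡ 4² = 16, 2^8 ≡ 16² = 256 ≡ 16. Since 14 = 8 + 4 + 2, 2^14 ≡ 16·16·4: 16·16 = 256 ≡ 16, then 16·4 = 64 ≡ 4. So 2^14 ≡ 4 (mod 60).
f(8): Repeated squaring mod 60: 8^1 ≡ 8, 8^2 ≡ 8² = 64 ≡ 4, 8^4 ≡ 4² = 16, 8^8 ≡ 16² = 256 ≡ 16. Since 14 = 8 + 4 + 2, 8^14 ≡ 16·16·4: 16·16 = 256 ≡ 16, then 16·4 = 64 ≡ 4. So 8^14 ≡ 4 (mod 60).
So f(2) = f(8) = 4 while 2 ≠ 8, so f is not injective.
A non-injective map from the 60-element set ℤ/60ℤ to itself takes at most 59 distinct values, so it cannot be surjective. Hence f is not surjective.
Since f is not surjective, we determine |image(f)|. Computing x^14 mod 60 for each x (by repeated squaring, reducing mod 60 at every step), the values f(0), f(1), …, f(59) are: 0, 1, 4, 9, 16, 25, 36, 49, 4, 21, 40, 1, 24, 49, 16, 45, 16, 49, 24, 1, 40, 21, 4, 49, 36, 25, 16, 9, 4, 1, 0, 1, 4, 9, 16, 25, 36, 49, 4, 21, 40, 1, 24, 49, 16, 45, 16, 49, 24, 1, 40, 21, 4, 49, 36, 25, 16, 9, 4, 1.
The distinct values are {0, 1, 4, 9, 16, 21, 24, 25, 36, 40, 45, 49}; there are 12 of them.

12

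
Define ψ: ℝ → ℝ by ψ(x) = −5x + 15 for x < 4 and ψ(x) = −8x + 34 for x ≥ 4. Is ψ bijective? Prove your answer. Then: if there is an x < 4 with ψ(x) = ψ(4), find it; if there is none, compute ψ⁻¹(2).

Both pieces are strictly decreasing (slopes −5 and −8), so each is injective on its own interval.
The left piece maps (−∞, 4) onto (−5, ∞); the right piece maps [4, ∞) onto (−∞, 2].
These images overlap. In particular ψ(4) = 2 (right piece), and solving −5x + 15 = 2 on the left piece gives x = 13/5 < 4.
So ψ(13/5) = ψ(4) with 13/5 ≠ 4, and ψ is not injective, hence not bijective. This x = 13/5 is the requested value below 4.

13/5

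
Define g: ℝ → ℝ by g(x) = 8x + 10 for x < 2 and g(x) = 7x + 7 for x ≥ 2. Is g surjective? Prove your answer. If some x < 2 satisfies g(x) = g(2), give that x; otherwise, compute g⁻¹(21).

11/8

Both pieces are strictly increasing (slopes 8 and 7), so each is injective on its own interval.
The left piece maps (−∞, 2) onto (−∞, 26); the right piece maps [2, ∞) onto [21, ∞).
The union (−∞, 26) ∪ [21, ∞) covers ℝ, so g is surjective.
For the follow-up: the images overlap, so an x < 2 with g(x) = g(2) exists. g(2) = 21; solving 8x + 10 = 21 for x < 2 gives x = (21 − 10)/8 = 11/8.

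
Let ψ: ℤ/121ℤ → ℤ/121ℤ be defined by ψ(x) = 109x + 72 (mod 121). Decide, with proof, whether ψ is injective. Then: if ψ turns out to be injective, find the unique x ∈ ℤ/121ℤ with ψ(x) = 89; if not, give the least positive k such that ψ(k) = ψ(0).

If ψ(x_1) = ψ(x_2), then 109x_1 ≡ 109x_2 (mod 121). Because gcd(109, 121) = 1, we may cancel 109 to get x_1 ≡ x_2 (mod 121).
Therefore ψ is injective.
We now compute 109⁻¹ mod 121 explicitly. Euclid's algorithm: 121 = 1·109 + 12, 109 = 9·12 + 1; back-substituting gives 1 = 10·109 − 9·121, so 109⁻¹ ≡ 10 (mod 121).
Since ψ is injective, we find ψ⁻¹(89): we need 109x ≡ 89 − 72 ≡ 17 (mod 121). Using 109⁻¹ = 10: x ≡ 10·17 = 170 = 1·121 + 49, so x = 49.
Check: ψ(49) = 109·49 + 72 = 5413 = 44·121 + 89 ≡ 89 (mod 121).

49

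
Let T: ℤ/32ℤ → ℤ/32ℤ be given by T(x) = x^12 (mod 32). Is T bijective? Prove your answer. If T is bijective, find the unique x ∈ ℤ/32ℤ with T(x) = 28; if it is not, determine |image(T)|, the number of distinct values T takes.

T(0) = 0^12 = 0.
T(2): Repeated squaring mod 32: 2^1 ≡ 2, 2^2 ≡ 2² = 4, 2^4 ≡ 4² = 16, 2^8 ≡ 16² = 256 ≡ 0. Since 12 = 8 + 4, 2^12 ≡ 0·16: 0·16 = 0. So 2^12 ≡ 0 (mod 32).
So T(0) = T(2) = 0 while 0 ≠ 2, hence T is not injective, hence not bijective.
Since T is not bijective, we determine |image(T)|. Computing x^12 mod 32 for each x (by repeated squaring, reducing mod 32 at every step), the values T(0), T(1), …, T(31) are: 0, 1, 0, 17, 0, 17, 0, 1, 0, 1, 0, 17, 0, 17, 0, 1, 0, 1, 0, 17, 0, 17, 0, 1, 0, 1, 0, 17, 0, 17, 0, 1.
The distinct values are {0, 1, 17}; there are 3 of them.

3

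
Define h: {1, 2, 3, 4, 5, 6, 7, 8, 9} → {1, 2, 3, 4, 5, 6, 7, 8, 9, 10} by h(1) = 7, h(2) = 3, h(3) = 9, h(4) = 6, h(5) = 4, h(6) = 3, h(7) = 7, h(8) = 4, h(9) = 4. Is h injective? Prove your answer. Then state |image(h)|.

h(2) = 3 = h(6) with 2 ≠ 6, so h is not injective.
The image of h is {3, 4, 6, 7, 9}, which has 5 elements.

5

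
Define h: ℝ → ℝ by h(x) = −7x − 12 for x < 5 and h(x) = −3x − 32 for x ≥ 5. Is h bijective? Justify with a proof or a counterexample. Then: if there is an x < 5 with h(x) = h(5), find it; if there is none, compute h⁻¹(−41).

29/7

Both pieces are strictly decreasing (slopes −7 and −3), so each is injective on its own interval.
The left piece maps (−∞, 5) onto (−47, ∞); the right piece maps [5, ∞) onto (−∞, −47].
Since −47 = −47, the images partition ℝ: h is injective and surjective, hence bijective.
Because the two images are disjoint, no x < 5 has h(x) = h(5), so we compute h⁻¹(−41): −41 lies in (−47, ∞), so solve −7x − 12 = −41: x = (−41 + 12)/(−7) = 29/7.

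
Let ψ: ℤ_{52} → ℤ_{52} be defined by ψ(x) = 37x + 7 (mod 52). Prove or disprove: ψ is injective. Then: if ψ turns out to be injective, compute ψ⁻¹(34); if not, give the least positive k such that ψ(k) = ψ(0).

If ψ(a) = ψ(b), then 37a ≡ 37b (mod 52). Because gcd(37, 52) = 1, we may cancel 37 to get a ≡ b (mod 52).
So ψ is injective.
We now compute 37⁻¹ mod 52 explicitly. Euclid's algorithm: 52 = 1·37 + 15, 37 = 2·15 + 7, 15 = 2·7 + 1; back-substituting gives 1 = 45·37 − 32·52, so 37⁻¹ ≡ 45 (mod 52).
Since ψ is injective, we find ψ⁻¹(34): we need 37x ≡ 34 − 7 ≡ 27 (mod 52). Using 37⁻¹ = 45: x ≡ 45·27 = 1215 = 23·52 + 19, so x = 19.
Check: ψ(19) = 37·19 + 7 = 710 = 13·52 + 34 ≡ 34 (mod 52).

19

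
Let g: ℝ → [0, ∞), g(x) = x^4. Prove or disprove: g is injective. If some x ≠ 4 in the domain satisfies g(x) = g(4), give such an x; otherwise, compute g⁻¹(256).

g(4) = 256 = (−4)^4 = g(−4) (since 4 is even), with 4 ≠ −4. So g is not injective.
For the follow-up, such an x exists: taking x = −4 ∈ ℝ gives g(−4) = 256 = g(4) with −4 ≠ 4.

-4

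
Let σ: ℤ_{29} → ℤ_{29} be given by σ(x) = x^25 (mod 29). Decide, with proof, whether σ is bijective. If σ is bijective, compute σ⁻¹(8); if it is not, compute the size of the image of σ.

15

Since 29 is prime, the nonzero elements of ℤ_{29} form a cyclic group of order 28.
As gcd(25, 28) = 1, raising to the 25th power is a bijection on this group: if a^25 ≡ b^25 then (ab^{−1})^25 = 1, and the only element of order dividing gcd(25, 28) = 1 is 1, so a = b.
With σ(0) = 0 this makes σ injective on all of ℤ_{29}, hence bijective (finite equal-size domain and codomain). In particular σ is bijective.
Since σ is bijective, we find the preimage of 8. The inverse of x ↦ x^25 on (ℤ_{29})^× is x ↦ x^9, because 25·9 = 225 = 8·28 + 1 ≡ 1 (mod 28) and x^{28} = 1 for x ≠ 0 (Fermat). So σ⁻¹(8) = 8^9 mod 29.
Repeated squaring mod 29: 8^1 ≡ 8, 8^2 ≡ 8² = 64 ≡ 6, 8^4 ≡ 6² = 36 ≡ 7, 8^8 ≡ 7² = 49 ≡ 20. Since 9 = 8 + 1, 8^9 ≡ 20·8: 20·8 = 160 ≡ 15. So 8^9 ≡ 15 (mod 29).
Hence σ⁻¹(8) = 15.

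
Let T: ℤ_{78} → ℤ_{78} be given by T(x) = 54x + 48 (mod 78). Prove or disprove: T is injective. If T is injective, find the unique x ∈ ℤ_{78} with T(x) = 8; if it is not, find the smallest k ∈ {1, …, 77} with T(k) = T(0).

13

Recall that injectivity means: for all a, b in the domain, T(a) = T(b) implies a = b.
We have gcd(54, 78) = 6 > 1. Taking a = 0 and b = 13: T(0) = 48 and T(13) = 54·13 + 48 = 750 ≡ 48 (mod 78).
So T(0) = T(13) while 0 ≠ 13, thus T is not injective.
Since T is not injective, we find the least positive k with T(k) = T(0): this means 54k ≡ 0 (mod 78), i.e. 78 ∣ 54k. Since gcd(54, 78) = 6, dividing through by 6 this holds exactly when 13 ∣ 9k, and as gcd(9, 13) = 1, exactly when 13 ∣ k.
The smallest positive such k is 13.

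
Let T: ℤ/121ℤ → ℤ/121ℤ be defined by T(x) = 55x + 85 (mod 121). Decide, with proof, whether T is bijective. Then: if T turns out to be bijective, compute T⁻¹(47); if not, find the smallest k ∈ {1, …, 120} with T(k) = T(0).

We have gcd(55, 121) = 11 > 1. Taking x_1 = 0 and x_2 = 11: T(0) = 85 and T(11) = 55·11 + 85 = 690 ≡ 85 (mod 121).
So T(0) = T(11) while 0 ≠ 11, hence T is not injective, hence not bijective.
Since T is not bijective, we find the least positive k with T(k) = T(0): this means 55k ≡ 0 (mod 121), i.e. 121 ∣ 55k. Since gcd(55, 121) = 11, dividing through by 11 this holds exactly when 11 ∣ 5k, and as gcd(5, 11) = 1, exactly when 11 ∣ k.
The smallest positive such k is 11.

11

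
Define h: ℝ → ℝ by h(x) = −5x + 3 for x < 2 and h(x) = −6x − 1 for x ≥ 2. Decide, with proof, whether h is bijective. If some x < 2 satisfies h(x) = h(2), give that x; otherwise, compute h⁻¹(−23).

11/3

Both pieces are strictly decreasing (slopes −5 and −6), so each is injective on its own interval.
The left piece maps (−∞, 2) onto (−7, ∞); the right piece maps [2, ∞) onto (−∞, −13].
The images leave a gap (−7 has no preimage), so h is not surjective, hence not bijective.
Because the two images are disjoint, no x < 2 has h(x) = h(2), so we compute h⁻¹(−23): −23 lies in (−∞, −13], so solve −6x − 1 = −23: x = (−23 + 1)/(−6) = 11/3.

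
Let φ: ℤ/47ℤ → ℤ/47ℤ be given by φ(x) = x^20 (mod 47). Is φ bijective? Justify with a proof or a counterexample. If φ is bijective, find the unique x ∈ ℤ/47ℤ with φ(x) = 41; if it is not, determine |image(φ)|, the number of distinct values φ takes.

24

φ(23): Repeated squaring mod 47: 23^1 ≡ 23, 23^2 ≡ 23² = 529 ≡ 12, 23^4 ≡ 12² = 144 ≡ 3, 23^8 ≡ 3² = 9, 23^16 ≡ 9² = 81 ≡ 34. Since 20 = 16 + 4, 23^20 ≡ 34·3: 34·3 = 102 ≡ 8. So 23^20 ≡ 8 (mod 47).
φ(24): Repeated squaring mod 47: 24^1 ≡ 24, 24^2 ≡ 24² = 576 ≡ 12, 24^4 ≡ 12² = 144 ≡ 3, 24^8 ≡ 3² = 9, 24^16 ≡ 9² = 81 ≡ 34. Since 20 = 16 + 4, 24^20 ≡ 34·3: 34·3 = 102 ≡ 8. So 24^20 ≡ 8 (mod 47).
So φ(23) = φ(24) = 8 while 23 ≠ 24, so φ is not injective, hence not bijective.
Since φ is not bijective, we determine |image(φ)|. Computing x^20 mod 47 for each x (by repeated squaring, reducing mod 47 at every step), the values φ(0), φ(1), …, φ(46) are: 0, 1, 6, 7, 36, 3, 42, 37, 28, 2, 18, 25, 17, 4, 34, 21, 27, 32, 12, 16, 14, 24, 9, 8, 8, 9, 24, 14, 16, 12, 32, 27, 21, 34, 4, 17, 25, 18, 2, 28, 37, 42, 3, 36, 7, 6, 1.
The distinct values are {0, 1, 2, 3, 4, 6, 7, 8, 9, 12, 14, 16, 17, 18, 21, 24, 25, 27, 28, 32, 34, 36, 37, 42}; there are 24 of them.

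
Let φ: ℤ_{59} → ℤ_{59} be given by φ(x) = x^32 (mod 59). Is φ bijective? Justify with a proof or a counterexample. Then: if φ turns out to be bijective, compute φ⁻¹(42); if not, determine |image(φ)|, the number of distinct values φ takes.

φ(29): Repeated squaring mod 59: 29^1 ≡ 29, 29^2 ≡ 29² = 841 ≡ 15, 29^4 ≡ 15² = 225 ≡ 48, 29^8 ≡ 48² = 2304 ≡ 3, 29^16 ≡ 3² = 9, 29^32 ≡ 9² = 81 ≡ 22. So 29^32 ≡ 22 (mod 59).
φ(30): Repeated squaring mod 59: 30^1 ≡ 30, 30^2 ≡ 30² = 900 ≡ 15, 30^4 ≡ 15² = 225 ≡ 48, 30^8 ≡ 48² = 2304 ≡ 3, 30^16 ≡ 3² = 9, 30^32 ≡ 9² = 81 ≡ 22. So 30^32 ≡ 22 (mod 59).
So φ(29) = φ(30) = 22 while 29 ≠ 30, therefore φ is not injective, hence not bijective.
Since φ is not bijective, we determine |image(φ)|. Computing x^32 mod 59 for each x (by repeated squaring, reducing mod 59 at every step), the values φ(0), φ(1), …, φ(58) are: 0, 1, 51, 27, 5, 7, 20, 48, 19, 21, 3, 26, 17, 45, 29, 12, 25, 16, 9, 15, 35, 57, 28, 46, 41, 49, 53, 36, 4, 22, 22, 4, 36, 53, 49, 41, 46, 28, 57, 35, 15, 9, 16, 25, 12, 29, 45, 17, 26, 3, 21, 19, 48, 20, 7, 5, 27, 51, 1.
The distinct values are {0, 1, 3, 4, 5, 7, 9, 12, 15, 16, 17, 19, 20, 21, 22, 25, 26, 27, 28, 29, 35, 36, 41, 45, 46, 48, 49, 51, 53, 57}; there are 30 of them.

30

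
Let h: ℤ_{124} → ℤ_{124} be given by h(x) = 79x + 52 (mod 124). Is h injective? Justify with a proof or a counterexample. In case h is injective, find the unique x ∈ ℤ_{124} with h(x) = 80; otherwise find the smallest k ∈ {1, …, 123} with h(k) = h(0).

Suppose h(x_1) = h(x_2) in ℤ_{124}. Then 79x_1 + 52 ≡ 79x_2 + 52 (mod 124), thus 79(x_1 − x_2) ≡ 0 (mod 124).
Since gcd(79, 124) = 1, 79 is invertible modulo 124, thus x_1 − x_2 ≡ 0 (mod 124), i.e. x_1 = x_2.
So h is injective.
We now compute 79⁻¹ mod 124 explicitly. Euclid's algorithm: 124 = 1·79 + 45, 79 = 1·45 + 34, 45 = 1·34 + 11, 34 = 3·11 + 1; back-substituting gives 1 = 11·79 − 7·124, so 79⁻¹ ≡ 11 (mod 124).
Since h is injective, we compute h⁻¹(80): solve 79x + 52 ≡ 80 (mod 124), i.e. 79x ≡ 28 (mod 124).
Multiplying by 79⁻¹ = 11 gives x ≡ 11·28 = 308 = 2·124 + 60 ≡ 60 (mod 124).
Check: h(60) = 79·60 + 52 = 4792 = 38·124 + 80 ≡ 80 (mod 124).

60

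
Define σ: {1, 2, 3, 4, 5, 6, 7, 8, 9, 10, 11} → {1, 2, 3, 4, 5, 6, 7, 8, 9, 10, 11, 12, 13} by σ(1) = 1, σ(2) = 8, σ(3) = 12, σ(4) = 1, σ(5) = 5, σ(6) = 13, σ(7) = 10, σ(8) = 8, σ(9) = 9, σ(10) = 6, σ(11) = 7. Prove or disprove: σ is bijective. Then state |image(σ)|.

σ(1) = 1 = σ(4) with 1 ≠ 4, so σ is not injective, hence not bijective.
The image of σ is {1, 5, 6, 7, 8, 9, 10, 12, 13}, which has 9 elements.

9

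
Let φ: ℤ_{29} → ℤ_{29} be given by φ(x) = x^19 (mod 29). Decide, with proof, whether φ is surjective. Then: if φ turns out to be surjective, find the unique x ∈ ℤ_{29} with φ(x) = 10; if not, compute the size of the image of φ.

14

Since 29 is prime, the nonzero elements of ℤ_{29} form a cyclic group of order 28.
As gcd(19, 28) = 1, raising to the 19th power is a bijection on this group: if a^19 ≡ b^19 then (ab^{−1})^19 = 1, and the only element of order dividing gcd(19, 28) = 1 is 1, so a = b.
With φ(0) = 0 this makes φ injective on all of ℤ_{29}, hence bijective (finite equal-size domain and codomain). In particular φ is surjective.
Since φ is surjective, we find the preimage of 10. The inverse of x ↦ x^19 on (ℤ_{29})^× is x ↦ x^3, because 19·3 = 57 = 2·28 + 1 ≡ 1 (mod 28) and x^{28} = 1 for x ≠ 0 (Fermat). So φ⁻¹(10) = 10^3 mod 29.
Repeated squaring mod 29: 10^1 ≡ 10, 10^2 ≡ 10² = 100 ≡ 13. Since 3 = 2 + 1, 10^3 ≡ 13·10: 13·10 = 130 ≡ 14. So 10^3 ≡ 14 (mod 29).
Hence φ⁻¹(10) = 14.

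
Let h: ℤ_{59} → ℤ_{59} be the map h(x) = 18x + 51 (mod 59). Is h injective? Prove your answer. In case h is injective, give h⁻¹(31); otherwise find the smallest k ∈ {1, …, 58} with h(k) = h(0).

Suppose h(a) = h(b) in ℤ_{59}. Then 18a + 51 ≡ 18b + 51 (mod 59), thus 18(a − b) ≡ 0 (mod 59).
Since gcd(18, 59) = 1, 18 is invertible modulo 59, hence a − b ≡ 0 (mod 59), i.e. a = b.
Thus h is injective.
We now compute 18⁻¹ mod 59 explicitly. Euclid's algorithm: 59 = 3·18 + 5, 18 = 3·5 + 3, 5 = 1·3 + 2, 3 = 1·2 + 1; back-substituting gives 1 = 23·18 − 7·59, so 18⁻¹ ≡ 23 (mod 59).
Since h is injective, we compute h⁻¹(31): solve 18x + 51 ≡ 31 (mod 59), i.e. 18x ≡ 39 (mod 59).
Multiplying by 18⁻¹ = 23 gives x ≡ 23·39 = 897 = 15·59 + 12 ≡ 12 (mod 59).
Check: h(12) = 18·12 + 51 = 267 = 4·59 + 31 ≡ 31 (mod 59).

12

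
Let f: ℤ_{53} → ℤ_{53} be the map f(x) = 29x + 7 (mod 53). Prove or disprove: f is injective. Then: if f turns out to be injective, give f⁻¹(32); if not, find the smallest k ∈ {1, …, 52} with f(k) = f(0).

10

Suppose f(a) = f(b) in ℤ_{53}. Then 29a + 7 ≡ 29b + 7 (mod 53), so 29(a − b) ≡ 0 (mod 53).
Since gcd(29, 53) = 1, 29 is invertible modulo 53, hence a − b ≡ 0 (mod 53), i.e. a = b.
So f is injective.
We now compute 29⁻¹ mod 53 explicitly. Euclid's algorithm: 53 = 1·29 + 24, 29 = 1·24 + 5, 24 = 4·5 + 4, 5 = 1·4 + 1; back-substituting gives 1 = 11·29 − 6·53, so 29⁻¹ ≡ 11 (mod 53).
Since f is injective, we compute f⁻¹(32): solve 29x + 7 ≡ 32 (mod 53), i.e. 29x ≡ 25 (mod 53).
Multiplying by 29⁻¹ = 11 gives x ≡ 11·25 = 275 = 5·53 + 10 ≡ 10 (mod 53).
Check: f(10) = 29·10 + 7 = 297 = 5·53 + 32 ≡ 32 (mod 53).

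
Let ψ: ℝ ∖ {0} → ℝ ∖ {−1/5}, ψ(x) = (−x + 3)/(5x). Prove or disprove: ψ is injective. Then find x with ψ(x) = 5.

Suppose ψ(x_1) = ψ(x_2). Cross-multiplying: (−x_1 + 3)(5x_2) = (−x_2 + 3)(5x_1).
Expanding both sides and cancelling the symmetric terms leaves −15·(x_1 − x_2) = 0. Since −15 ≠ 0, x_1 = x_2. Hence ψ is injective.
Solving ψ(x) = 5: cross-multiplying gives −x + 3 = 5(5x), which rearranges to −26x = −3, so x = 3/26.

3/26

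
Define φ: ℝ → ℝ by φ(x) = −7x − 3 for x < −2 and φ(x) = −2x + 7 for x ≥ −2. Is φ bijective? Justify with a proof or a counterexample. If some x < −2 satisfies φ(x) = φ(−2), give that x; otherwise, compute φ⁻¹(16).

-19/7

Both pieces are strictly decreasing (slopes −7 and −2), so each is injective on its own interval.
The left piece maps (−∞, −2) onto (11, ∞); the right piece maps [−2, ∞) onto (−∞, 11].
Since 11 = 11, the images partition ℝ: φ is injective and surjective, hence bijective.
Because the two images are disjoint, no x < −2 has φ(x) = φ(−2), so we compute φ⁻¹(16): 16 lies in (11, ∞), so solve −7x − 3 = 16: x = (16 + 3)/(−7) = −19/7.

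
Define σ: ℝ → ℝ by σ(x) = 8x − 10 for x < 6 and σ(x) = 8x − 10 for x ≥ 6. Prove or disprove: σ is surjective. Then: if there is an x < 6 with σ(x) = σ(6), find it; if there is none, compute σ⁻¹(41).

Both pieces are strictly increasing (slopes 8 and 8), so each is injective on its own interval.
The left piece maps (−∞, 6) onto (−∞, 38); the right piece maps [6, ∞) onto [38, ∞).
These images together cover ℝ, so σ is surjective.
Because the two images are disjoint, no x < 6 has σ(x) = σ(6), so we compute σ⁻¹(41): 41 lies in [38, ∞), so solve 8x − 10 = 41: x = (41 + 10)/8 = 51/8.

51/8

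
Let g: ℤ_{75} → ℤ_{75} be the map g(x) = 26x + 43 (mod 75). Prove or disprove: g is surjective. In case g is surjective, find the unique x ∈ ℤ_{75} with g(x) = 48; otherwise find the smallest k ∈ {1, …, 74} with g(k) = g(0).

55

Since gcd(26, 75) = 1, 26 is invertible modulo 75. Euclid's algorithm: 75 = 2·26 + 23, 26 = 1·23 + 3, 23 = 7·3 + 2, 3 = 1·2 + 1; back-substituting gives 1 = 26·26 − 9·75, so 26⁻¹ ≡ 26 (mod 75).
Then y ↦ 26(y − 43) is a two-sided inverse to g, so every y ∈ ℤ_{75} has a preimage.
So g is surjective.
Since g is surjective, we compute g⁻¹(48): solve 26x + 43 ≡ 48 (mod 75), i.e. 26x ≡ 5 (mod 75).
Multiplying by 26⁻¹ = 26 gives x ≡ 26·5 = 130 = 1·75 + 55 ≡ 55 (mod 75).
Check: g(55) = 26·55 + 43 = 1473 = 19·75 + 48 ≡ 48 (mod 75).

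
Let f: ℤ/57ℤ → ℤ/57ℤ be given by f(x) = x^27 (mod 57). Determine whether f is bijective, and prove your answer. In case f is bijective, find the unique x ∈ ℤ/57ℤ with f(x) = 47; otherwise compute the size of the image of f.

9

f(1) = 1^27 = 1.
f(4): Repeated squaring mod 57: 4^1 ≡ 4, 4^2 ≡ 4² = 16, 4^4 ≡ 16² = 256 ≡ 28, 4^8 ≡ 28² = 784 ≡ 43, 4^16 ≡ 43² = 1849 ≡ 25. Since 27 = 16 + 8 + 2 + 1, 4^27 ≡ 25·43·16·4: 25·43 = 1075 ≡ 49, then 49·16 = 784 ≡ 43, then 43·4 = 172 ≡ 1. So 4^27 ≡ 1 (mod 57).
So f(1) = f(4) = 1 while 1 ≠ 4, so f is not injective, hence not bijective.
Since f is not bijective, we determine |image(f)|. Computing x^27 mod 57 for each x (by repeated squaring, reducing mod 57 at every step), the values f(0), f(1), …, f(56) are: 0, 1, 56, 18, 1, 20, 39, 1, 56, 39, 37, 20, 18, 37, 56, 18, 1, 20, 18, 19, 20, 18, 37, 20, 39, 1, 20, 18, 1, 56, 39, 37, 56, 18, 37, 20, 39, 37, 38, 39, 37, 56, 39, 1, 20, 39, 37, 20, 18, 1, 56, 18, 37, 56, 39, 1, 56.
The distinct values are {0, 1, 18, 19, 20, 37, 38, 39, 56}; there are 9 of them.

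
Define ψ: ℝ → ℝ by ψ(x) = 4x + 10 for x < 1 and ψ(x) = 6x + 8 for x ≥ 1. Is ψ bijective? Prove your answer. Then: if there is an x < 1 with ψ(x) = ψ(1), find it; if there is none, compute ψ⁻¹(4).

Both pieces are strictly increasing (slopes 4 and 6), so each is injective on its own interval.
The left piece maps (−∞, 1) onto (−∞, 14); the right piece maps [1, ∞) onto [14, ∞).
Since 14 = 14, the images partition ℝ: ψ is injective and surjective, hence bijective.
Because the two images are disjoint, no x < 1 has ψ(x) = ψ(1), so we compute ψ⁻¹(4): 4 lies in (−∞, 14), so solve 4x + 10 = 4: x = (4 − 10)/4 = −3/2.

-3/2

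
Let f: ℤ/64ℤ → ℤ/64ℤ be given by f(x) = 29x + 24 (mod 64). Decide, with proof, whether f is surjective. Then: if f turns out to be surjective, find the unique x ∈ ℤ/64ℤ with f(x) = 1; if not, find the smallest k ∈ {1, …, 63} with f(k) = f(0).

61

Since gcd(29, 64) = 1, 29 is invertible modulo 64. Euclid's algorithm: 64 = 2·29 + 6, 29 = 4·6 + 5, 6 = 1·5 + 1; back-substituting gives 1 = 53·29 − 24·64, so 29⁻¹ ≡ 53 (mod 64).
For any y ∈ ℤ/64ℤ, x = 53(y − 24) mod 64 satisfies f(x) = 29·53(y − 24) + 24 ≡ y (since 29·53 ≡ 1 mod 64). So every y has a preimage.
So f is surjective.
Since f is surjective, we find f⁻¹(1): we need 29x ≡ 1 − 24 ≡ 41 (mod 64). Using 29⁻¹ = 53: x ≡ 53·41 = 2173 = 33·64 + 61, so x = 61.
Check: f(61) = 29·61 + 24 = 1793 = 28·64 + 1 ≡ 1 (mod 64).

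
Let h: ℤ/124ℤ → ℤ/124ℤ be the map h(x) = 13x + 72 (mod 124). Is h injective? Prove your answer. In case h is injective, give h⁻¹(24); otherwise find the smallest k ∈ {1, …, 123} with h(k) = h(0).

44

Recall: h is injective if h(a) = h(b) implies a = b.
Suppose h(a) = h(b) in ℤ/124ℤ. Then 13a + 72 ≡ 13b + 72 (mod 124), therefore 13(a − b) ≡ 0 (mod 124).
Since gcd(13, 124) = 1, 13 is invertible modulo 124, so a − b ≡ 0 (mod 124), i.e. a = b.
Therefore h is injective.
We now compute 13⁻¹ mod 124 explicitly. Euclid's algorithm: 124 = 9·13 + 7, 13 = 1·7 + 6, 7 = 1·6 + 1; back-substituting gives 1 = 105·13 − 11·124, so 13⁻¹ ≡ 105 (mod 124).
Since h is injective, we find h⁻¹(24): we need 13x ≡ 24 − 72 ≡ 76 (mod 124). Using 13⁻¹ = 105: x ≡ 105·76 = 7980 = 64·124 + 44, so x = 44.
Check: h(44) = 13·44 + 72 = 644 = 5·124 + 24 ≡ 24 (mod 124).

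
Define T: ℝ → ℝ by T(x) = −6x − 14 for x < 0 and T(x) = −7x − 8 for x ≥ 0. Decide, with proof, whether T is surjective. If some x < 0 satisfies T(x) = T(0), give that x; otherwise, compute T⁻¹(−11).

-1

Both pieces are strictly decreasing (slopes −6 and −7), so each is injective on its own interval.
The left piece maps (−∞, 0) onto (−14, ∞); the right piece maps [0, ∞) onto (−∞, −8].
The union (−14, ∞) ∪ (−∞, −8] covers ℝ, so T is surjective.
For the follow-up: the images overlap, so an x < 0 with T(x) = T(0) exists. T(0) = −8; solving −6x − 14 = −8 for x < 0 gives x = (−8 + 14)/(−6) = −1.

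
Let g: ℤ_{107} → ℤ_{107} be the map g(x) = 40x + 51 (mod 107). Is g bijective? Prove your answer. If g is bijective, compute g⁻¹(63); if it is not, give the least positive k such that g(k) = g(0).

11

Suppose g(a) = g(b) in ℤ_{107}. Then 40a + 51 ≡ 40b + 51 (mod 107), therefore 40(a − b) ≡ 0 (mod 107).
Since gcd(40, 107) = 1, 40 is invertible modulo 107, thus a − b ≡ 0 (mod 107), i.e. a = b.
We now compute 40⁻¹ mod 107 explicitly. Euclid's algorithm: 107 = 2·40 + 27, 40 = 1·27 + 13, 27 = 2·13 + 1; back-substituting gives 1 = 99·40 − 37·107, so 40⁻¹ ≡ 99 (mod 107).
For any y ∈ ℤ_{107}, x = 99(y − 51) mod 107 satisfies g(x) = 40·99(y − 51) + 51 ≡ y (since 40·99 ≡ 1 mod 107). So every y has a preimage.
So g is bijective.
Since g is bijective, we find g⁻¹(63): we need 40x ≡ 63 − 51 ≡ 12 (mod 107). Using 40⁻¹ = 99: x ≡ 99·12 = 1188 = 11·107 + 11, so x = 11.
Check: g(11) = 40·11 + 51 = 491 = 4·107 + 63 ≡ 63 (mod 107).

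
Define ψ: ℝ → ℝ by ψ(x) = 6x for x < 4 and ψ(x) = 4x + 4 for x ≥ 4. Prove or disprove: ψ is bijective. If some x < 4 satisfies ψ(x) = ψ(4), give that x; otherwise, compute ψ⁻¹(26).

Both pieces are strictly increasing (slopes 6 and 4), so each is injective on its own interval.
The left piece maps (−∞, 4) onto (−∞, 24); the right piece maps [4, ∞) onto [20, ∞).
These images overlap. In particular ψ(4) = 20 (right piece), and solving 6x = 20 on the left piece gives x = 10/3 < 4.
So ψ(10/3) = ψ(4) with 10/3 ≠ 4, and ψ is not injective, hence not bijective. This x = 10/3 is the requested value below 4.

10/3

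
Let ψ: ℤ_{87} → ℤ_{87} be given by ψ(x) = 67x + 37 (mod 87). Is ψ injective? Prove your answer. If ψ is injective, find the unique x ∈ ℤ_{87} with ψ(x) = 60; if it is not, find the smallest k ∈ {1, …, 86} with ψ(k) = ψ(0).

38

If ψ(x_1) = ψ(x_2), then 67x_1 ≡ 67x_2 (mod 87). Because gcd(67, 87) = 1, we may cancel 67 to get x_1 ≡ x_2 (mod 87).
Hence ψ is injective.
We now compute 67⁻¹ mod 87 explicitly. Euclid's algorithm: 87 = 1·67 + 20, 67 = 3·20 + 7, 20 = 2·7 + 6, 7 = 1·6 + 1; back-substituting gives 1 = 13·67 − 10·87, so 67⁻¹ ≡ 13 (mod 87).
Since ψ is injective, we compute ψ⁻¹(60): solve 67x + 37 ≡ 60 (mod 87), i.e. 67x ≡ 23 (mod 87).
Multiplying by 67⁻¹ = 13 gives x ≡ 13·23 = 299 = 3·87 + 38 ≡ 38 (mod 87).
Check: ψ(38) = 67·38 + 37 = 2583 = 29·87 + 60 ≡ 60 (mod 87).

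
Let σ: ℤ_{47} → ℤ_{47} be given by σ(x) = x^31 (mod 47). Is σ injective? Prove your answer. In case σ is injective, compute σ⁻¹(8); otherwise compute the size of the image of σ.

Since 47 is prime, the nonzero elements of ℤ_{47} form a cyclic group of order 46.
As gcd(31, 46) = 1, raising to the 31st power is a bijection on this group: if u^31 ≡ v^31 then (uv^{−1})^31 = 1, and the only element of order dividing gcd(31, 46) = 1 is 1, so u = v.
With σ(0) = 0 this makes σ injective on all of ℤ_{47}, hence bijective (finite equal-size domain and codomain). In particular σ is injective.
Since σ is injective, we find the preimage of 8. The inverse of x ↦ x^31 on (ℤ_{47})^× is x ↦ x^3, because 31·3 = 93 = 2·46 + 1 ≡ 1 (mod 46) and x^{46} = 1 for x ≠ 0 (Fermat). So σ⁻¹(8) = 8^3 mod 47.
Repeated squaring mod 47: 8^1 ≡ 8, 8^2 ≡ 8² = 64 ≡ 17. Since 3 = 2 + 1, 8^3 ≡ 17·8: 17·8 = 136 ≡ 42. So 8^3 ≡ 42 (mod 47).
Hence σ⁻¹(8) = 42.

42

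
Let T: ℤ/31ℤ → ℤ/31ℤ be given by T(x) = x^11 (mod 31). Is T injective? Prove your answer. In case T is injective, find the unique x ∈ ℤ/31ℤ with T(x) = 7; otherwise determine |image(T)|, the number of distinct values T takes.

20

Since 31 is prime, the nonzero elements of ℤ/31ℤ form a cyclic group of order 30.
As gcd(11, 30) = 1, raising to the 11th power is a bijection on this group: if x_1^11 ≡ x_2^11 then (x_1x_2^{−1})^11 = 1, and the only element of order dividing gcd(11, 30) = 1 is 1, so x_1 = x_2.
With T(0) = 0 this makes T injective on all of ℤ/31ℤ, hence bijective (finite equal-size domain and codomain). In particular T is injective.
Since T is injective, we find the preimage of 7. The inverse of x ↦ x^11 on (ℤ/31ℤ)^× is x ↦ x^11, because 11·11 = 121 = 4·30 + 1 ≡ 1 (mod 30) and x^{30} = 1 for x ≠ 0 (Fermat). So T⁻¹(7) = 7^11 mod 31.
Repeated squaring mod 31: 7^1 ≡ 7, 7^2 ≡ 7² = 49 ≡ 18, 7^4 ≡ 18² = 324 ≡ 14, 7^8 ≡ 14² = 196 ≡ 10. Since 11 = 8 + 2 + 1, 7^11 ≡ 10·18·7: 10·18 = 180 ≡ 25, then 25·7 = 175 ≡ 20. So 7^11 ≡ 20 (mod 31).
Hence T⁻¹(7) = 20.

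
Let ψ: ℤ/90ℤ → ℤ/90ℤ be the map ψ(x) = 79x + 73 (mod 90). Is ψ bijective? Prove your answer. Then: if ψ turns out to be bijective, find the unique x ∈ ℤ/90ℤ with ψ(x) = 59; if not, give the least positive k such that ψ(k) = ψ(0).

34

If ψ(x_1) = ψ(x_2), then 79x_1 ≡ 79x_2 (mod 90). Because gcd(79, 90) = 1, we may cancel 79 to get x_1 ≡ x_2 (mod 90).
We now compute 79⁻¹ mod 90 explicitly. Euclid's algorithm: 90 = 1·79 + 11, 79 = 7·11 + 2, 11 = 5·2 + 1; back-substituting gives 1 = 49·79 − 43·90, so 79⁻¹ ≡ 49 (mod 90).
Then y ↦ 49(y − 73) is a two-sided inverse to ψ, so every y ∈ ℤ/90ℤ has a preimage.
Therefore ψ is bijective.
Since ψ is bijective, we compute ψ⁻¹(59): solve 79x + 73 ≡ 59 (mod 90), i.e. 79x ≡ 76 (mod 90).
Multiplying by 79⁻¹ = 49 gives x ≡ 49·76 = 3724 = 41·90 + 34 ≡ 34 (mod 90).
Check: ψ(34) = 79·34 + 73 = 2759 = 30·90 + 59 ≡ 59 (mod 90).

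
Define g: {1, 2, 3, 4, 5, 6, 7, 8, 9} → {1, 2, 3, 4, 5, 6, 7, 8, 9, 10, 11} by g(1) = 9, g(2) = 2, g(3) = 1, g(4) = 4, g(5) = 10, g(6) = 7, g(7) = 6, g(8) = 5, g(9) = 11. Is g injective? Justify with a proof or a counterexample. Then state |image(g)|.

The values g(1), …, g(9) are 9, 2, 1, 4, 10, 7, 6, 5, 11 — all distinct.
So g(u) = g(v) only when u = v, and g is injective.
The image of g is {1, 2, 4, 5, 6, 7, 9, 10, 11}, which has 9 elements.

9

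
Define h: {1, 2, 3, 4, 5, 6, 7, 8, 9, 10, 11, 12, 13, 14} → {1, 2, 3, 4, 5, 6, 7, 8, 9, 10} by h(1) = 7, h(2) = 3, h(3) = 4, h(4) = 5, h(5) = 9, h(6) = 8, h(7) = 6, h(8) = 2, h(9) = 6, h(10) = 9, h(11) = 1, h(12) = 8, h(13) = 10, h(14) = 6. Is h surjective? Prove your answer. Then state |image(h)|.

10

Every element of the codomain has a preimage: 1 = h(11), 2 = h(8), 3 = h(2), 4 = h(3), 5 = h(4), 6 = h(7), 7 = h(1), 8 = h(6), 9 = h(5), 10 = h(13).
Therefore h is surjective.
The image of h is {1, 2, 3, 4, 5, 6, 7, 8, 9, 10}, which has 10 elements.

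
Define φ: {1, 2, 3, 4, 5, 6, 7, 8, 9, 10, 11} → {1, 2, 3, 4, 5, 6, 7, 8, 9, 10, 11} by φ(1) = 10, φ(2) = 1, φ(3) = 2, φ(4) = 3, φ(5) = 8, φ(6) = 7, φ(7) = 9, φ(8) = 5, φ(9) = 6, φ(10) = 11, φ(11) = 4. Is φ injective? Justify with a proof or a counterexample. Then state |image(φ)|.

The values φ(1), …, φ(11) are 10, 1, 2, 3, 8, 7, 9, 5, 6, 11, 4 — all distinct.
So φ(s) = φ(t) only when s = t, and φ is injective.
The image of φ is {1, 2, 3, 4, 5, 6, 7, 8, 9, 10, 11}, which has 11 elements.

11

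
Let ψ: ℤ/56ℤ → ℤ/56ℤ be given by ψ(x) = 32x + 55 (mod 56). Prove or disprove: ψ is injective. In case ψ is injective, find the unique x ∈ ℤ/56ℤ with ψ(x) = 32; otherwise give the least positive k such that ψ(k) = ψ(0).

We have gcd(32, 56) = 8 > 1. Taking x_1 = 0 and x_2 = 7: ψ(0) = 55 and ψ(7) = 32·7 + 55 = 279 ≡ 55 (mod 56).
So ψ(0) = ψ(7) while 0 ≠ 7, hence ψ is not injective.
Since ψ is not injective, we find the least positive k with ψ(k) = ψ(0): this means 32k ≡ 0 (mod 56), i.e. 56 ∣ 32k. Since gcd(32, 56) = 8, dividing through by 8 this holds exactly when 7 ∣ 4k, and as gcd(4, 7) = 1, exactly when 7 ∣ k.
The smallest positive such k is 7.

7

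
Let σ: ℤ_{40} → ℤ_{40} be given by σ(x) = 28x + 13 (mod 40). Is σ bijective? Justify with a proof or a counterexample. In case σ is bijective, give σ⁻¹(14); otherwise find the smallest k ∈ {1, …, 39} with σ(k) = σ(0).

10

Recall: σ is injective if σ(a) = σ(b) implies a = b.
We have gcd(28, 40) = 4 > 1. Taking a = 0 and b = 10: σ(0) = 13 and σ(10) = 28·10 + 13 = 293 ≡ 13 (mod 40).
So σ(0) = σ(10) while 0 ≠ 10, so σ is not injective, hence not bijective.
Since σ is not bijective, we find the least positive k with σ(k) = σ(0): this means 28k ≡ 0 (mod 40), i.e. 40 ∣ 28k. Since gcd(28, 40) = 4, dividing through by 4 this holds exactly when 10 ∣ 7k, and as gcd(7, 10) = 1, exactly when 10 ∣ k.
The smallest positive such k is 10.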